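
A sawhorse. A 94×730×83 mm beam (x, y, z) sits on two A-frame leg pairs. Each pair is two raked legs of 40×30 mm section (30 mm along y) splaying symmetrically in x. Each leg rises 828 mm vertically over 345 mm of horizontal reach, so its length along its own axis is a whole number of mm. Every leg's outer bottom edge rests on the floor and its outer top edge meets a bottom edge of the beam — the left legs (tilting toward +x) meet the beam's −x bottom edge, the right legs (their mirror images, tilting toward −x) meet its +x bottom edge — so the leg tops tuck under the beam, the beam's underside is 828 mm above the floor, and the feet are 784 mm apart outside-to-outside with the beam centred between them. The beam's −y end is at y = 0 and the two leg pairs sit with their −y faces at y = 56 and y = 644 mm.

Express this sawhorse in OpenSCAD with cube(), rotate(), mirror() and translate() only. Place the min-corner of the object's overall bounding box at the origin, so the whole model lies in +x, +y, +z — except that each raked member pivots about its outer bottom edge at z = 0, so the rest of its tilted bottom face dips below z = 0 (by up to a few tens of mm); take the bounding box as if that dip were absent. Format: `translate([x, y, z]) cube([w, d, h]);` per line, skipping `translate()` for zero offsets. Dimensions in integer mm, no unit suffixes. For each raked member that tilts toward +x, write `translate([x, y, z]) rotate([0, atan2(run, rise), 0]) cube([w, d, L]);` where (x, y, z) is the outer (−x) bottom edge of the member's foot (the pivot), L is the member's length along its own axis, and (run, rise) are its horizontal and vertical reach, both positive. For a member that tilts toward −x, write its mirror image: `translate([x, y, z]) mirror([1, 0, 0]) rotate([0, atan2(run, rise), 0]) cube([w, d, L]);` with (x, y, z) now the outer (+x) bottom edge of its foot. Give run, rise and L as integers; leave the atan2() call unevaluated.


// leg length = √(345² + 828²) = 897
// right-leg outer foot x = 2·345 + 94 = 784
// beam min-corner = (345, 0, 828)
translate([345, 0, 828]) cube([94, 730, 83]);
translate([0, 56, 0]) rotate([0, atan2(345, 828), 0]) cube([40, 30, 897]);
translate([784, 56, 0]) mirror([1, 0, 0]) rotate([0, atan2(345, 828), 0]) cube([40, 30, 897]);
translate([0, 644, 0]) rotate([0, atan2(345, 828), 0]) cube([40, 30, 897]);
translate([784, 644, 0]) mirror([1, 0, 0]) rotate([0, atan2(345, 828), 0]) cube([40, 30, 897]);


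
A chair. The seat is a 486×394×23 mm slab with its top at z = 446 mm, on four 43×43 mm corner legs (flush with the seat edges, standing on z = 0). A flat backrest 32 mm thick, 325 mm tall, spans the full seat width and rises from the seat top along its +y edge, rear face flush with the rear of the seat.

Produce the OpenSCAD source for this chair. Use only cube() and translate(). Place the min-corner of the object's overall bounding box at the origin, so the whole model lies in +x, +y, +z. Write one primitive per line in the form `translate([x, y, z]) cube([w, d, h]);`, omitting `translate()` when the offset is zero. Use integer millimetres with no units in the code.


translate([0, 0, 423]) cube([486, 394, 23]);
cube([43, 43, 423]);
translate([443, 0, 0]) cube([43, 43, 423]);
translate([0, 351, 0]) cube([43, 43, 423]);
translate([443, 351, 0]) cube([43, 43, 423]);
translate([0, 362, 446]) cube([486, 32, 325]);


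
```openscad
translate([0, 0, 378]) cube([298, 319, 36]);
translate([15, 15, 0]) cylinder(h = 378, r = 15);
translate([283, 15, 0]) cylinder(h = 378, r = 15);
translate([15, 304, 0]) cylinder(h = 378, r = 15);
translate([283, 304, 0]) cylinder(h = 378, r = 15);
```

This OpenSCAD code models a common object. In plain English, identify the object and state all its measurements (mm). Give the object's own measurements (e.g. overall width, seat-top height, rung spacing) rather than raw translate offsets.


A simple wooden stool: a rectangular seat 298 mm (x) by 319 mm (y), 36 mm thick, top face at z = 414 mm, on four round legs, each 30 mm in diameter. The legs rest on z = 0, each leg's axis is inset half a diameter from the nearest pair of seat edges (so the leg's bounding box is flush with the corner).


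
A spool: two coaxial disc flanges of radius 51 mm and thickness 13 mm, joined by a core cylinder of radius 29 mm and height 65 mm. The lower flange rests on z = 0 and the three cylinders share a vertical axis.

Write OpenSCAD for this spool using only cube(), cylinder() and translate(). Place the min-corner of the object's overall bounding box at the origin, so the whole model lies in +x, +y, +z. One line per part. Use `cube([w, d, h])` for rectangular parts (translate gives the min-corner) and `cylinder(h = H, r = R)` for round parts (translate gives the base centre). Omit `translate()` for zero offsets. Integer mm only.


translate([51, 51, 0]) cylinder(h = 13, r = 51);
translate([51, 51, 13]) cylinder(h = 65, r = 29);
translate([51, 51, 78]) cylinder(h = 13, r = 51);


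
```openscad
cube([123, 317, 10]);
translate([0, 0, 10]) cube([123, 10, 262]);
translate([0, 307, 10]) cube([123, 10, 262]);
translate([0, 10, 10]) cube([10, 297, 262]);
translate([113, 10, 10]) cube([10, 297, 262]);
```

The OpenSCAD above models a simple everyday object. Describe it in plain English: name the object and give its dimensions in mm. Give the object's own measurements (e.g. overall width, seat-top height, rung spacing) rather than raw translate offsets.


An open-topped rectangular box: outside dimensions 123×317×272 mm, with a uniform wall and base thickness of 10 mm. The base is a full 123×317 slab on the floor; four walls sit on top of the base. The front and back walls (the −y and +y sides) span the full width; the two side walls fit between them.


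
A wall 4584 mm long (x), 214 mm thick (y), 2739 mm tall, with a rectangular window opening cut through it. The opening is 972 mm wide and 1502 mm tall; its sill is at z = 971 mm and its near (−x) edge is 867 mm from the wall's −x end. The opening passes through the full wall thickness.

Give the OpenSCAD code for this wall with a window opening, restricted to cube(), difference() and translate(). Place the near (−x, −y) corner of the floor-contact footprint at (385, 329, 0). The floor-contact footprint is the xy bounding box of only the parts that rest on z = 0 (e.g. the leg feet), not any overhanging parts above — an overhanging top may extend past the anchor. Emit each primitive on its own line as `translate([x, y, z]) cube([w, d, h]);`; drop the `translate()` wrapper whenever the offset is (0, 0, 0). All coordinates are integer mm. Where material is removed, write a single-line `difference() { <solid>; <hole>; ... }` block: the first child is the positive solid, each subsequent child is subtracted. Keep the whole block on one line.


difference() { translate([385, 329, 0]) cube([4584, 214, 2739]); translate([1252, 329, 971]) cube([972, 214, 1502]); }


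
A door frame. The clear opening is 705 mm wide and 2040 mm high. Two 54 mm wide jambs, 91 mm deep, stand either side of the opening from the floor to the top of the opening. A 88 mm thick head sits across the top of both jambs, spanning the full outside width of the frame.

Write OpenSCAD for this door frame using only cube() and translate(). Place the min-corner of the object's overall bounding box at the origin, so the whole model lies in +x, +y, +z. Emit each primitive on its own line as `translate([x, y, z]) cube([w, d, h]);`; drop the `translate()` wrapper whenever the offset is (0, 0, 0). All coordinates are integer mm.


cube([54, 91, 2040]);
translate([759, 0, 0]) cube([54, 91, 2040]);
translate([0, 0, 2040]) cube([813, 91, 88]);


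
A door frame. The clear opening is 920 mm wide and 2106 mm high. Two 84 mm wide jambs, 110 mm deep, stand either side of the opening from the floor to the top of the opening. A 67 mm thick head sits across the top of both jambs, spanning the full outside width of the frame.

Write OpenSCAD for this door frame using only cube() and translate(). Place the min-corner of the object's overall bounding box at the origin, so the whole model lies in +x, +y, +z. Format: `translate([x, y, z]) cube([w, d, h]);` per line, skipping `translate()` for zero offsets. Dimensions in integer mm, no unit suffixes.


cube([84, 110, 2106]);
translate([1004, 0, 0]) cube([84, 110, 2106]);
translate([0, 0, 2106]) cube([1088, 110, 67]);


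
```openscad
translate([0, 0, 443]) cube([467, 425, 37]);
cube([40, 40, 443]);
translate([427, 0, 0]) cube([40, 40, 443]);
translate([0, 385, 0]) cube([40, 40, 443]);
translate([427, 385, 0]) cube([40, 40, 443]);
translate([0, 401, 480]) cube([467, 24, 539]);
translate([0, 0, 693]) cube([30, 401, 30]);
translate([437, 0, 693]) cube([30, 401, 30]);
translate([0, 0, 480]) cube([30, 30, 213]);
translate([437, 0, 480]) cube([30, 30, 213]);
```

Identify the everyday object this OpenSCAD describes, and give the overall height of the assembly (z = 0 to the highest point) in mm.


A chair. The overall height is 1019 mm.

A slab on four corner posts with a tall panel at the back — a chair. The seat slab sits at z = 443 with thickness 37, and the 539 mm backrest starts at the seat top, so the overall height is 443 + 37 + 539 = 1019 mm.


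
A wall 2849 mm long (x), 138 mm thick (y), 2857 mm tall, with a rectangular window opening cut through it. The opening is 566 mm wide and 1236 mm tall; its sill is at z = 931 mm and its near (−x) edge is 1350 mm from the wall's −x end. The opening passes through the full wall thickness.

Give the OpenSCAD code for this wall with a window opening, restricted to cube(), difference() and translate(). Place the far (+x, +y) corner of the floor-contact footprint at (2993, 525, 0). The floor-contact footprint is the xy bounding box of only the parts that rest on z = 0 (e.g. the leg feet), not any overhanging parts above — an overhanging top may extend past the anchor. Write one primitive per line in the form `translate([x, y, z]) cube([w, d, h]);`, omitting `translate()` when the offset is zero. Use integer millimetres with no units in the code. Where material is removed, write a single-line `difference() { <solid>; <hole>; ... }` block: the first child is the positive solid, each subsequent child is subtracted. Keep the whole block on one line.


difference() { translate([144, 387, 0]) cube([2849, 138, 2857]); translate([1494, 387, 931]) cube([566, 138, 1236]); }


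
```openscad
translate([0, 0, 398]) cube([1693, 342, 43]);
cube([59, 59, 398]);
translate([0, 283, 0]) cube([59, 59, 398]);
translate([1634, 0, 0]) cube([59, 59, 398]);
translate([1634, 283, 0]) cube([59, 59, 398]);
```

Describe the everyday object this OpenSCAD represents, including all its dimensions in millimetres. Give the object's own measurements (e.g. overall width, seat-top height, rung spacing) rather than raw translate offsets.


A bench: a 1693×342 mm seat slab, 43 mm thick, top at z = 441 mm, on four 59×59 mm square legs flush with the seat corners and standing on z = 0.


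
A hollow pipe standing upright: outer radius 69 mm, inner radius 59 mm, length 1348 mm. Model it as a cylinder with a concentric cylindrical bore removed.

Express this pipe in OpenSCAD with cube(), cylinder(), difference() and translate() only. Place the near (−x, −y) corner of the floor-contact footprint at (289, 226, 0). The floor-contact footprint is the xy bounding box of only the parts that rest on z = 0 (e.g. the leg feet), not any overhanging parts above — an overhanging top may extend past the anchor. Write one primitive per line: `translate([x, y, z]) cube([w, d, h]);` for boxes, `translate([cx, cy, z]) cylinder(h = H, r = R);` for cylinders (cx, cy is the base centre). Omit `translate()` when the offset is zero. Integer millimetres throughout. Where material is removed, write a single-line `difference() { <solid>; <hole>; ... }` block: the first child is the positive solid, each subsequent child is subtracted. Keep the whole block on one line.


difference() { translate([358, 295, 0]) cylinder(h = 1348, r = 69); translate([358, 295, 0]) cylinder(h = 1348, r = 59); }


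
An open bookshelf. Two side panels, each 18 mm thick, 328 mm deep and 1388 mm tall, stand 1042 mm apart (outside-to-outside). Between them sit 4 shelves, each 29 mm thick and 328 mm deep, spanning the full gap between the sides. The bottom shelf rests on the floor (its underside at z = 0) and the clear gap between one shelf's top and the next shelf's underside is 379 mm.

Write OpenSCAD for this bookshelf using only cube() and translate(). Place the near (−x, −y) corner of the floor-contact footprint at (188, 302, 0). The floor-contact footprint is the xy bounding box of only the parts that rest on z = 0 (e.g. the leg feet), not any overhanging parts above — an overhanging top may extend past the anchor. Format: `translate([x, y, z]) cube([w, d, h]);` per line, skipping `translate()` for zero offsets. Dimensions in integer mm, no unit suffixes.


translate([188, 302, 0]) cube([18, 328, 1388]);
translate([1212, 302, 0]) cube([18, 328, 1388]);
translate([206, 302, 0]) cube([1006, 328, 29]);
translate([206, 302, 408]) cube([1006, 328, 29]);
translate([206, 302, 816]) cube([1006, 328, 29]);
translate([206, 302, 1224]) cube([1006, 328, 29]);


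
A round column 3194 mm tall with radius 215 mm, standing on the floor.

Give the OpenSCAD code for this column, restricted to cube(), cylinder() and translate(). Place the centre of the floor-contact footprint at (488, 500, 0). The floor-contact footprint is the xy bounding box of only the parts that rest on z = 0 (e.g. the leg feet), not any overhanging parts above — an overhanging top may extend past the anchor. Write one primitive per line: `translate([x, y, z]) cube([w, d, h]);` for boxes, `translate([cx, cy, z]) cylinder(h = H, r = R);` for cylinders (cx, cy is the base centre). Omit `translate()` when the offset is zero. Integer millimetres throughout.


translate([488, 500, 0]) cylinder(h = 3194, r = 215);


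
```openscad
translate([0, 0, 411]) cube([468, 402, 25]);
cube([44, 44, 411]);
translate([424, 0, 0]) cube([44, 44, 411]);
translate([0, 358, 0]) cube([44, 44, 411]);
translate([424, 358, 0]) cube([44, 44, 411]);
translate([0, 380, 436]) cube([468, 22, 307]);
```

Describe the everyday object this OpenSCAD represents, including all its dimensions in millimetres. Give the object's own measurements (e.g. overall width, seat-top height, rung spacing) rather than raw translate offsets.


A chair. The seat is a 468×402×25 mm slab with its top at z = 436 mm, on four 44×44 mm corner legs (flush with the seat edges, standing on z = 0). A flat backrest 22 mm thick, 307 mm tall, spans the full seat width and rises from the seat top along its +y edge, rear face flush with the rear of the seat.


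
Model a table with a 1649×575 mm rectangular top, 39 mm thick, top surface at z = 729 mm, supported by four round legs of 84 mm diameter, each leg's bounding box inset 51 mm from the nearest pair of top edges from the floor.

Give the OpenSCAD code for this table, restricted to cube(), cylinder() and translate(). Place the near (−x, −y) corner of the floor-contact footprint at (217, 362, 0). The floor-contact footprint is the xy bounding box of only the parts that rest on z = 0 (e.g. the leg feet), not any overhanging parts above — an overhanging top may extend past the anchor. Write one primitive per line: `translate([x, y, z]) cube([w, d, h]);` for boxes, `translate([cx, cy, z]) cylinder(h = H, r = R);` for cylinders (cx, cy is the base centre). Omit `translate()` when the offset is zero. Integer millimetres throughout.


translate([166, 311, 690]) cube([1649, 575, 39]);
translate([259, 404, 0]) cylinder(h = 690, r = 42);
translate([1722, 404, 0]) cylinder(h = 690, r = 42);
translate([259, 793, 0]) cylinder(h = 690, r = 42);
translate([1722, 793, 0]) cylinder(h = 690, r = 42);


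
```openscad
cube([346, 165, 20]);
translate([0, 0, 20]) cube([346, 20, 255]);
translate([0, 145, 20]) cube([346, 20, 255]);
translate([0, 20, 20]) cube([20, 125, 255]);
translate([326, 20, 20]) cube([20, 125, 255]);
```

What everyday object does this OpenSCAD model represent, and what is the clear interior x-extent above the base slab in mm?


An open box. The internal width is 306 mm.

A 346×165 base slab with four walls standing on it — an open box. The base is 346 mm wide and the walls are 20 mm thick, so the internal width is 346 − 2 × 20 = 306 mm.


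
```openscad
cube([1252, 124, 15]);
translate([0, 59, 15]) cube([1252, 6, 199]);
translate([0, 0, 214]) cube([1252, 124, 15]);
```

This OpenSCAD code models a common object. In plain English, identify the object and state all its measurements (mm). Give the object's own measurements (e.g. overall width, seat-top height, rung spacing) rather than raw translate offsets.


An I-beam lying along x, 1252 mm long. Overall section height 229 mm. Two flanges 124 mm wide (y) and 15 mm thick, one on the floor and one at the top; a web 6 mm thick runs between them, centred on the flange width.


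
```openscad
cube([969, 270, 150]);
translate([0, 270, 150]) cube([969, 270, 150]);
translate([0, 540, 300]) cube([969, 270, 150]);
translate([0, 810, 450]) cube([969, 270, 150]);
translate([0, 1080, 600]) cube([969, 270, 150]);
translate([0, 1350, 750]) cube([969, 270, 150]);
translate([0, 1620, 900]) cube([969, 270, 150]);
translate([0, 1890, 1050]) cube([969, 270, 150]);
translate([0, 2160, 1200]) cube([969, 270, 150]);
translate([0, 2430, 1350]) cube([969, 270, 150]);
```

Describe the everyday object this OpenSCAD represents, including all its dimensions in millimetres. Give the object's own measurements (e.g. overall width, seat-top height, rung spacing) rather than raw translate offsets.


A straight staircase of 10 solid steps. Each step is 969 mm wide (x), 270 mm deep (y, the going) and 150 mm tall (the rise). The first step rests on the floor; each subsequent step sits one going further in +y and one rise higher in +z, directly behind and above the previous step with no overlap.


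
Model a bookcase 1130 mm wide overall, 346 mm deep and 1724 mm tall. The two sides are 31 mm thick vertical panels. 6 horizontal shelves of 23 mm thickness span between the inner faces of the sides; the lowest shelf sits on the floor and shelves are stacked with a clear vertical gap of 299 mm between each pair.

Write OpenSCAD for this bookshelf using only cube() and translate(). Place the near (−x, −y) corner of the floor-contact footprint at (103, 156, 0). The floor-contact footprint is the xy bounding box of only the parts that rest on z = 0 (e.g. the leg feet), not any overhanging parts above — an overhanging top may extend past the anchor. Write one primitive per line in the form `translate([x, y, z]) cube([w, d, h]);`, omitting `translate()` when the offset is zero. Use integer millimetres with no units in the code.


translate([103, 156, 0]) cube([31, 346, 1724]);
translate([1202, 156, 0]) cube([31, 346, 1724]);
translate([134, 156, 0]) cube([1068, 346, 23]);
translate([134, 156, 322]) cube([1068, 346, 23]);
translate([134, 156, 644]) cube([1068, 346, 23]);
translate([134, 156, 966]) cube([1068, 346, 23]);
translate([134, 156, 1288]) cube([1068, 346, 23]);
translate([134, 156, 1610]) cube([1068, 346, 23]);


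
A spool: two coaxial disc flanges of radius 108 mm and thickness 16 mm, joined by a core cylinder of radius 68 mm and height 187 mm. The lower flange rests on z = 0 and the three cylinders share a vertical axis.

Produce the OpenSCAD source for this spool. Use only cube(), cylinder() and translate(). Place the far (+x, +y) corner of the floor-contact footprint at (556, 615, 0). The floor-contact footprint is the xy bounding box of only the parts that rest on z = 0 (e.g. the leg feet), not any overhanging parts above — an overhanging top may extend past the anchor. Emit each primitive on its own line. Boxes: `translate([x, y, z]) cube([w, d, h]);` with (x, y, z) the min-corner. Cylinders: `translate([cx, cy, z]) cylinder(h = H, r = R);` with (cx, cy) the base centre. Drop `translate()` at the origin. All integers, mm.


translate([448, 507, 0]) cylinder(h = 16, r = 108);
translate([448, 507, 16]) cylinder(h = 187, r = 68);
translate([448, 507, 203]) cylinder(h = 16, r = 108);


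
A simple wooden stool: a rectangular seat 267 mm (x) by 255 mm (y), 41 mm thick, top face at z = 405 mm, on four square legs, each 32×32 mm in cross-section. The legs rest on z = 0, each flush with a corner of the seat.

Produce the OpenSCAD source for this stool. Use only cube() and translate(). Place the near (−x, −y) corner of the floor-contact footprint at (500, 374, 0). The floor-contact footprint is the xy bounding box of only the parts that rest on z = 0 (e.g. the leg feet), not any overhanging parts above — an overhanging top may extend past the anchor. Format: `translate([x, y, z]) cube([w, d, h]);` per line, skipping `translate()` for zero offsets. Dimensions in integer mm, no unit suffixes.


translate([500, 374, 364]) cube([267, 255, 41]);
translate([500, 374, 0]) cube([32, 32, 364]);
translate([735, 374, 0]) cube([32, 32, 364]);
translate([500, 597, 0]) cube([32, 32, 364]);
translate([735, 597, 0]) cube([32, 32, 364]);


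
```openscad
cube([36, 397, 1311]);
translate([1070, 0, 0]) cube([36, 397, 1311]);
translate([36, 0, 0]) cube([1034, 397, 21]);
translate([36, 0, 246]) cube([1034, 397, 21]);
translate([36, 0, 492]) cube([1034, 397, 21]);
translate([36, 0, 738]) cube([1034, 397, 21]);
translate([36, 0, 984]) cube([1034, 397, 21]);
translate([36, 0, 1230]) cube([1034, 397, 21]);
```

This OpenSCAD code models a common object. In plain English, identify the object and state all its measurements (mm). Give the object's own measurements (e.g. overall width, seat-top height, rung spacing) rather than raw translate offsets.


An open bookshelf. Two side panels, each 36 mm thick, 397 mm deep and 1311 mm tall, stand 1106 mm apart (outside-to-outside). Between them sit 6 shelves, each 21 mm thick and 397 mm deep, spanning the full gap between the sides. The bottom shelf rests on the floor (its underside at z = 0) and the clear gap between one shelf's top and the next shelf's underside is 225 mm.


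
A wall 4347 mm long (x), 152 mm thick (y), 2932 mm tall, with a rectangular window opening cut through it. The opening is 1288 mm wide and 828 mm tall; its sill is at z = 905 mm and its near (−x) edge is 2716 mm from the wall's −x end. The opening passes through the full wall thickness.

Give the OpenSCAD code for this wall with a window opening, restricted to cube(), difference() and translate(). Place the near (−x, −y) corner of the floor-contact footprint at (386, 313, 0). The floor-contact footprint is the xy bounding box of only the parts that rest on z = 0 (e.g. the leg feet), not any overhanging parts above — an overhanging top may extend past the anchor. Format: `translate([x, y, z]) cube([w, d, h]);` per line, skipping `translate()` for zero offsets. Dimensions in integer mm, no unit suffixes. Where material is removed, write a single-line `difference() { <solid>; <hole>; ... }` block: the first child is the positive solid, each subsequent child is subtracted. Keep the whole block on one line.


difference() { translate([386, 313, 0]) cube([4347, 152, 2932]); translate([3102, 313, 905]) cube([1288, 152, 828]); }


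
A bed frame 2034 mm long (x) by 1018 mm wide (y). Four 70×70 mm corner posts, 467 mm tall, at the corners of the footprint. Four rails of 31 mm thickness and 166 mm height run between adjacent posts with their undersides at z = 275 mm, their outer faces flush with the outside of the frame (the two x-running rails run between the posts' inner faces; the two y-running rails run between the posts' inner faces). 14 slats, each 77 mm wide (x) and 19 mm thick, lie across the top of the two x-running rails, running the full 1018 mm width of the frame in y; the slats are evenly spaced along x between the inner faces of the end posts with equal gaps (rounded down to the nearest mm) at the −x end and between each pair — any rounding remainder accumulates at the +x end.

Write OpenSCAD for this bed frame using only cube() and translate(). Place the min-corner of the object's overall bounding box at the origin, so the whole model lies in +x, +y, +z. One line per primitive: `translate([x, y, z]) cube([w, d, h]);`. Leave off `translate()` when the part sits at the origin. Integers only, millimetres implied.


// slat z = rail_z + rail_h = 275 + 166 = 441
// slat gap = ⌊(1894 − 14·77) / 15⌋ = 54
cube([70, 70, 467]);
translate([0, 948, 0]) cube([70, 70, 467]);
translate([1964, 0, 0]) cube([70, 70, 467]);
translate([1964, 948, 0]) cube([70, 70, 467]);
translate([70, 0, 275]) cube([1894, 31, 166]);
translate([70, 987, 275]) cube([1894, 31, 166]);
translate([0, 70, 275]) cube([31, 878, 166]);
translate([2003, 70, 275]) cube([31, 878, 166]);
translate([124, 0, 441]) cube([77, 1018, 19]);
translate([255, 0, 441]) cube([77, 1018, 19]);
translate([386, 0, 441]) cube([77, 1018, 19]);
translate([517, 0, 441]) cube([77, 1018, 19]);
translate([648, 0, 441]) cube([77, 1018, 19]);
translate([779, 0, 441]) cube([77, 1018, 19]);
translate([910, 0, 441]) cube([77, 1018, 19]);
translate([1041, 0, 441]) cube([77, 1018, 19]);
translate([1172, 0, 441]) cube([77, 1018, 19]);
translate([1303, 0, 441]) cube([77, 1018, 19]);
translate([1434, 0, 441]) cube([77, 1018, 19]);
translate([1565, 0, 441]) cube([77, 1018, 19]);
translate([1696, 0, 441]) cube([77, 1018, 19]);
translate([1827, 0, 441]) cube([77, 1018, 19]);


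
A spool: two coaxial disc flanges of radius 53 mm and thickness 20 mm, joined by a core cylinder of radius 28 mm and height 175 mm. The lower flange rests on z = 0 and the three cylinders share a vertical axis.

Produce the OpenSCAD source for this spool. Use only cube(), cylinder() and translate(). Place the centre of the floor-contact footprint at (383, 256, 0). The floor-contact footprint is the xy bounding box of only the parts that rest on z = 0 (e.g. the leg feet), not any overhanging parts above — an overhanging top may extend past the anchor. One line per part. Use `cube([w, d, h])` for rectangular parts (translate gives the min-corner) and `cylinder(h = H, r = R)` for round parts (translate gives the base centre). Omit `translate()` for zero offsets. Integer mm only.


translate([383, 256, 0]) cylinder(h = 20, r = 53);
translate([383, 256, 20]) cylinder(h = 175, r = 28);
translate([383, 256, 195]) cylinder(h = 20, r = 53);


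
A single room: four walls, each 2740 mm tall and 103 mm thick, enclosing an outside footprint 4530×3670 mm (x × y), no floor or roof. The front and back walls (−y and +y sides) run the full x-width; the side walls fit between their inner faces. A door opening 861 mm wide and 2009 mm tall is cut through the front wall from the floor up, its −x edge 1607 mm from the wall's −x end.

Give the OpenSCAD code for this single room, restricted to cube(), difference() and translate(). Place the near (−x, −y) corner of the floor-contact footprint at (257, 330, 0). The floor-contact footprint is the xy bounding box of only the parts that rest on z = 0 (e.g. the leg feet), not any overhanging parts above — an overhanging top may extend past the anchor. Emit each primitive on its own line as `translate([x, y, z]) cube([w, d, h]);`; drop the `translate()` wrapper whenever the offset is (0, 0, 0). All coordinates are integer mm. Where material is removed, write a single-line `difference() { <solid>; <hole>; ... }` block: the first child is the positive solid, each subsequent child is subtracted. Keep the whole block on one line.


difference() { translate([257, 330, 0]) cube([4530, 103, 2740]); translate([1864, 330, 0]) cube([861, 103, 2009]); }
translate([257, 3897, 0]) cube([4530, 103, 2740]);
translate([257, 433, 0]) cube([103, 3464, 2740]);
translate([4684, 433, 0]) cube([103, 3464, 2740]);


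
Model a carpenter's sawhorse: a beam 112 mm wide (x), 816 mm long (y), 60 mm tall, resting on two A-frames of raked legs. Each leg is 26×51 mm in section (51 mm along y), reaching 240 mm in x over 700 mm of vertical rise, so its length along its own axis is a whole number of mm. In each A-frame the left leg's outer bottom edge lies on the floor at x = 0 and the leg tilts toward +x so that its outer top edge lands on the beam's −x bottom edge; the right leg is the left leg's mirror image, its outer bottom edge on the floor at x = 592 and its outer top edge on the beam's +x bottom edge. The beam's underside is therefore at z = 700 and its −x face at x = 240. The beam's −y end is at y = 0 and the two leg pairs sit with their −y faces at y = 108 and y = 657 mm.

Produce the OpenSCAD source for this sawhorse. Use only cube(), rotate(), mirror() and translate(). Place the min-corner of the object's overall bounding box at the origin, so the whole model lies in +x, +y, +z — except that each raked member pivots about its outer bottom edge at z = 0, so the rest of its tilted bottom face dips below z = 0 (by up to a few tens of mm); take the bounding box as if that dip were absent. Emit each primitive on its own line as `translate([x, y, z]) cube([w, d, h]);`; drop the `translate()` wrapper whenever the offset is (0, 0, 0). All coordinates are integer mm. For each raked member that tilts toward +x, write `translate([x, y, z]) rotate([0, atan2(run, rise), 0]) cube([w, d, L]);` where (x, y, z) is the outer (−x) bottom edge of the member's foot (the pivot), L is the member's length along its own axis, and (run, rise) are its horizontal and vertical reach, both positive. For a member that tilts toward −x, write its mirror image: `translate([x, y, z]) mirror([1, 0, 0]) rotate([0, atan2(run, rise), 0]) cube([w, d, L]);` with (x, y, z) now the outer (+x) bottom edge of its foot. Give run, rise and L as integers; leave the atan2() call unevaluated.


translate([240, 0, 700]) cube([112, 816, 60]);
translate([0, 108, 0]) rotate([0, atan2(240, 700), 0]) cube([26, 51, 740]);
translate([592, 108, 0]) mirror([1, 0, 0]) rotate([0, atan2(240, 700), 0]) cube([26, 51, 740]);
translate([0, 657, 0]) rotate([0, atan2(240, 700), 0]) cube([26, 51, 740]);
translate([592, 657, 0]) mirror([1, 0, 0]) rotate([0, atan2(240, 700), 0]) cube([26, 51, 740]);


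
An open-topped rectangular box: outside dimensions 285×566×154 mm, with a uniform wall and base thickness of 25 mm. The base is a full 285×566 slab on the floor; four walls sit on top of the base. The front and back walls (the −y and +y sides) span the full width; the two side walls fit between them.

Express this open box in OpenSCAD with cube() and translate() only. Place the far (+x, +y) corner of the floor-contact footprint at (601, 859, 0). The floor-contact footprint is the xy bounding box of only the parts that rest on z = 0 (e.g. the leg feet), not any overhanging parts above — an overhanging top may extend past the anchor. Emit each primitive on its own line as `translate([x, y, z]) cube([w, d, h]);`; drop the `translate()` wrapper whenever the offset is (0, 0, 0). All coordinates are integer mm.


translate([316, 293, 0]) cube([285, 566, 25]);
translate([316, 293, 25]) cube([285, 25, 129]);
translate([316, 834, 25]) cube([285, 25, 129]);
translate([316, 318, 25]) cube([25, 516, 129]);
translate([576, 318, 25]) cube([25, 516, 129]);


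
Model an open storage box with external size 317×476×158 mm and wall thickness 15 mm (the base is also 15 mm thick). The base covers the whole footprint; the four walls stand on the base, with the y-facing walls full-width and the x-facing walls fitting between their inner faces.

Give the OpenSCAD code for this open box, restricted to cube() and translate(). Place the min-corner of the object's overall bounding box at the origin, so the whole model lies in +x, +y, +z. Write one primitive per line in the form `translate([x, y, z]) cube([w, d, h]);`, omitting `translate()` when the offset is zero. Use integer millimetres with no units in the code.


cube([317, 476, 15]);
translate([0, 0, 15]) cube([317, 15, 143]);
translate([0, 461, 15]) cube([317, 15, 143]);
translate([0, 15, 15]) cube([15, 446, 143]);
translate([302, 15, 15]) cube([15, 446, 143]);


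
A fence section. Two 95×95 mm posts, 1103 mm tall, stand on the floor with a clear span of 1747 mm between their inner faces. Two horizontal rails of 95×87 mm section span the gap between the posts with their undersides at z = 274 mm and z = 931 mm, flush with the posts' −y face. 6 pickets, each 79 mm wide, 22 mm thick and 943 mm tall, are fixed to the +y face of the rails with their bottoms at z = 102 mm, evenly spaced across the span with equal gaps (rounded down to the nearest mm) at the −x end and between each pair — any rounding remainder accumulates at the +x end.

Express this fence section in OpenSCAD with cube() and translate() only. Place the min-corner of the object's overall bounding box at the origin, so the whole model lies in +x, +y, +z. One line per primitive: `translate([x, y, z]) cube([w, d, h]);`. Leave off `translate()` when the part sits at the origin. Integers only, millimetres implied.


cube([95, 95, 1103]);
translate([1842, 0, 0]) cube([95, 95, 1103]);
translate([95, 0, 274]) cube([1747, 95, 87]);
translate([95, 0, 931]) cube([1747, 95, 87]);
translate([276, 95, 102]) cube([79, 22, 943]);
translate([536, 95, 102]) cube([79, 22, 943]);
translate([796, 95, 102]) cube([79, 22, 943]);
translate([1056, 95, 102]) cube([79, 22, 943]);
translate([1316, 95, 102]) cube([79, 22, 943]);
translate([1576, 95, 102]) cube([79, 22, 943]);


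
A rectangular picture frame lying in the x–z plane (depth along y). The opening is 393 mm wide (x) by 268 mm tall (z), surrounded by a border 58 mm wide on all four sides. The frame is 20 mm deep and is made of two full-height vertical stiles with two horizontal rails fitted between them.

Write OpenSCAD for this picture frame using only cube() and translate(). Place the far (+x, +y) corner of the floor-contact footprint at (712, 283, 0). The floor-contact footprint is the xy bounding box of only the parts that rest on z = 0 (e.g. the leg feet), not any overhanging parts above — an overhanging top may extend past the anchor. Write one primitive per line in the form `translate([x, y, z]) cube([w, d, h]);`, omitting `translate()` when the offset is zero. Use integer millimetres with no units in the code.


translate([203, 263, 0]) cube([58, 20, 384]);
translate([654, 263, 0]) cube([58, 20, 384]);
translate([261, 263, 0]) cube([393, 20, 58]);
translate([261, 263, 326]) cube([393, 20, 58]);


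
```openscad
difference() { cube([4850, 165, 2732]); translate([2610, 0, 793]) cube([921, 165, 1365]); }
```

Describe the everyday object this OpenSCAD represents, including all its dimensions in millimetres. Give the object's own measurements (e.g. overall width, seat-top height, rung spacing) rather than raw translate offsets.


A wall 4850 mm long (x), 165 mm thick (y), 2732 mm tall, with a rectangular window opening cut through it. The opening is 921 mm wide and 1365 mm tall; its sill is at z = 793 mm and its near (−x) edge is 2610 mm from the wall's −x end. The opening passes through the full wall thickness.


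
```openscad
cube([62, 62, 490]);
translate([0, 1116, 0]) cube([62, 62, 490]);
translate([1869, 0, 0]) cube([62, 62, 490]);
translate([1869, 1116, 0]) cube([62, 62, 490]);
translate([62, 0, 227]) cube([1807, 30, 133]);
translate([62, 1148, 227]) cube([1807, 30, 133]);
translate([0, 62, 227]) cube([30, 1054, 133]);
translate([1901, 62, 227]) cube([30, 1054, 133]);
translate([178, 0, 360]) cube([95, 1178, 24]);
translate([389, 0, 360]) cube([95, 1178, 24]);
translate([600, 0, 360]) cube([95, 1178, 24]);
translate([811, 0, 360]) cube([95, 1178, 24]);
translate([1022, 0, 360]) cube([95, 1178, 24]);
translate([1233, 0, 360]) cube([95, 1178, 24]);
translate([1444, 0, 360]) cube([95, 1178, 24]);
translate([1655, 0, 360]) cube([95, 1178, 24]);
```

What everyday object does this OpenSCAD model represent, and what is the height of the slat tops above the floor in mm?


A bed frame. The slat-top height is 384 mm.

Four posts, four rails, and a row of slats — a bed frame. Slats sit on the rails at z = 227 + 133 = 360; with slat thickness 24, the top is 384 mm.


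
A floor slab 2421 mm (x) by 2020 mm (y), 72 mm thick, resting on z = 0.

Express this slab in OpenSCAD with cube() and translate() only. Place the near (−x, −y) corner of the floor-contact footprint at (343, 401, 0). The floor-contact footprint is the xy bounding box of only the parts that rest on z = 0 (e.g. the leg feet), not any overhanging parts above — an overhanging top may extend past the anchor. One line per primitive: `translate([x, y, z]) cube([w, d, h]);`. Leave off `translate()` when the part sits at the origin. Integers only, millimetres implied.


translate([343, 401, 0]) cube([2421, 2020, 72]);


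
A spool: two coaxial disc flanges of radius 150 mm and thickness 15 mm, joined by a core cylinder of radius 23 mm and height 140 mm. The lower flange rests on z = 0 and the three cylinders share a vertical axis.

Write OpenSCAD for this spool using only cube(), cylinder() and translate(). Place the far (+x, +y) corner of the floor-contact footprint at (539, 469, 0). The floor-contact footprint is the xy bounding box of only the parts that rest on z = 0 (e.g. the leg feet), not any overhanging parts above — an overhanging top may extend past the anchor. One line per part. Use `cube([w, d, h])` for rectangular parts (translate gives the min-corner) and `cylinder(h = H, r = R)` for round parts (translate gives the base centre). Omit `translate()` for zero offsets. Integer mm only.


translate([389, 319, 0]) cylinder(h = 15, r = 150);
translate([389, 319, 15]) cylinder(h = 140, r = 23);
translate([389, 319, 155]) cylinder(h = 15, r = 150);


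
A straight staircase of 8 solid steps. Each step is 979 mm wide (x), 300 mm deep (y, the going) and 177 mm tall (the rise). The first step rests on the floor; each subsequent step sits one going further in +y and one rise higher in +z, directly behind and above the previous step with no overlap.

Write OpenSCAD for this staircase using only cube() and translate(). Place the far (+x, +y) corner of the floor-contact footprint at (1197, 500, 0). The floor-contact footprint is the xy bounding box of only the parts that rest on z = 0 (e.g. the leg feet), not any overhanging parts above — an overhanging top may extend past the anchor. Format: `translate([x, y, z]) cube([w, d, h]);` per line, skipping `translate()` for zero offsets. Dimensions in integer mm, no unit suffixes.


translate([218, 200, 0]) cube([979, 300, 177]);
translate([218, 500, 177]) cube([979, 300, 177]);
translate([218, 800, 354]) cube([979, 300, 177]);
translate([218, 1100, 531]) cube([979, 300, 177]);
translate([218, 1400, 708]) cube([979, 300, 177]);
translate([218, 1700, 885]) cube([979, 300, 177]);
translate([218, 2000, 1062]) cube([979, 300, 177]);
translate([218, 2300, 1239]) cube([979, 300, 177]);


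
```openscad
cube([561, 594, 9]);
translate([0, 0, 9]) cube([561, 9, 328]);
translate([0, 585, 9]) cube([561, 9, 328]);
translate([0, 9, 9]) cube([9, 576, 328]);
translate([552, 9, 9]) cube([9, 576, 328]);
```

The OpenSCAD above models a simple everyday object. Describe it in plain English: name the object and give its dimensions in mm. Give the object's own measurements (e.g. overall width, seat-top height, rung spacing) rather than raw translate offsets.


An open-topped rectangular box: outside dimensions 561×594×337 mm, with a uniform wall and base thickness of 9 mm. The base is a full 561×594 slab on the floor; four walls sit on top of the base. The front and back walls (the −y and +y sides) span the full width; the two side walls fit between them.


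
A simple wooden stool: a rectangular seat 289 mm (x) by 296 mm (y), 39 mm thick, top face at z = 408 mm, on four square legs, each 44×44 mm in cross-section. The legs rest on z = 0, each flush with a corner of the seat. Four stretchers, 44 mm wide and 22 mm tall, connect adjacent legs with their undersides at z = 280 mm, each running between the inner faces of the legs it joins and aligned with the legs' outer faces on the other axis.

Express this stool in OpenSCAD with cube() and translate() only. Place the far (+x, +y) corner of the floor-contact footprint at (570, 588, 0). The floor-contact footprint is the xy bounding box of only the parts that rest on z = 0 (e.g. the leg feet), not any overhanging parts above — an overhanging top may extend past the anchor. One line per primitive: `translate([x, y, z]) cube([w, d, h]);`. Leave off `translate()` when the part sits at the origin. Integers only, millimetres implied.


// leg_h = 408 - 39 = 369
// stretcher span = 289 - 2*44 = 201
translate([281, 292, 369]) cube([289, 296, 39]);
translate([281, 292, 0]) cube([44, 44, 369]);
translate([526, 292, 0]) cube([44, 44, 369]);
translate([281, 544, 0]) cube([44, 44, 369]);
translate([526, 544, 0]) cube([44, 44, 369]);
translate([325, 292, 280]) cube([201, 44, 22]);
translate([325, 544, 280]) cube([201, 44, 22]);
translate([281, 336, 280]) cube([44, 208, 22]);
translate([526, 336, 280]) cube([44, 208, 22]);
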